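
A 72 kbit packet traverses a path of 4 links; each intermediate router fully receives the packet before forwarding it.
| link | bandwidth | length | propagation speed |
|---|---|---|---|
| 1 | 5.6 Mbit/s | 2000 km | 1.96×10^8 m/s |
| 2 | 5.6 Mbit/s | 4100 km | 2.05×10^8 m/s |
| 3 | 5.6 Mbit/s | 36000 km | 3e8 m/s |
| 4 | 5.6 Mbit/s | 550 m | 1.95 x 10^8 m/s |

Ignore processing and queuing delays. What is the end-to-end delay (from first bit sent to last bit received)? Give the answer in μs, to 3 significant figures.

202000 μs

L = 72000 bits.
Transmission delay per hop = L/R = 72000/5600000 = 12857.1 μs; 4 hops → 51428.6 μs.
Propagation delays (d/s per hop): 10204.1, 20000, 120000, 2.82051 μs; sum = 150207 μs.
End-to-end = 202000 μs.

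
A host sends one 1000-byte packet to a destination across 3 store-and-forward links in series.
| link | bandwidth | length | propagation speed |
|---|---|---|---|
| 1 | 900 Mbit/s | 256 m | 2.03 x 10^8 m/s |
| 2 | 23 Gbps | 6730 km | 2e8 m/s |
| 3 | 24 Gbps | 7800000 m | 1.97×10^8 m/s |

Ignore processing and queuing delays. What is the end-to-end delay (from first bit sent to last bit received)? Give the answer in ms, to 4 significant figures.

L = 1000 × 8 = 8000 bits.
Transmission delays (L/R per hop): 0.00888889, 0.000347826, 0.000333333 ms; sum = 0.00957005 ms.
Propagation delays (d/s per hop): 0.00126108, 33.65, 39.5939 ms; sum = 73.2452 ms.
End-to-end = 73.25 ms.

73.25 ms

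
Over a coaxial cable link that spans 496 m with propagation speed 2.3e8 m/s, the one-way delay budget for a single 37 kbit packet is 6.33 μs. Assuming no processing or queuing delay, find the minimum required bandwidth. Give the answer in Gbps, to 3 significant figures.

Propagation delay = 496 / 2.3e+08 = 2.15652 μs.
Transmission budget = 6.33 − 2.15652 = 4.17348 μs.
R ≥ L / t_tx = 37000 bits / 4.17348e-06 s = 8.87 Gbps.

8.87 Gbps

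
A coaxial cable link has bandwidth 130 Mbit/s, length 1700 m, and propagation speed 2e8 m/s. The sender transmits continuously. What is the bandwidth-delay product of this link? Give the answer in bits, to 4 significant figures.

Propagation delay = 1700 / 200000000 = 8.5e-06 s.
BDP = R × t_prop = 130000000 × 8.5e-06 = 1105 bits.

1105 bits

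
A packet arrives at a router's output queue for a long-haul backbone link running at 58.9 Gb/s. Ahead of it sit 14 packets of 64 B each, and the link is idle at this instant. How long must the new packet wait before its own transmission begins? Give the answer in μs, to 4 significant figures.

0.1217 μs

Each queued packet: L/R = 512/58900000000 = 0.0086927 μs.
14 queued → 0.121698 μs.
Queuing delay = 0.1217 μs.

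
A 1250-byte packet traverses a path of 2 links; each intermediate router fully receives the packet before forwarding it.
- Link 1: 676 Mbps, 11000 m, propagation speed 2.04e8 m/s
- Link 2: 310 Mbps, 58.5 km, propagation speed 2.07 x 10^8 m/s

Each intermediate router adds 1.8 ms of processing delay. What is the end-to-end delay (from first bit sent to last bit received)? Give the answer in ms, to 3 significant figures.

L = 1250 × 8 = 10000 bits.
Transmission delays (L/R per hop): 0.0147929, 0.0322581 ms; sum = 0.047051 ms.
Propagation delays (d/s per hop): 0.0539216, 0.282609 ms; sum = 0.33653 ms.
Processing at 1 router(s): 1 × 1.8 ms = 1.8 ms.
End-to-end = 2.18 ms.

2.18 ms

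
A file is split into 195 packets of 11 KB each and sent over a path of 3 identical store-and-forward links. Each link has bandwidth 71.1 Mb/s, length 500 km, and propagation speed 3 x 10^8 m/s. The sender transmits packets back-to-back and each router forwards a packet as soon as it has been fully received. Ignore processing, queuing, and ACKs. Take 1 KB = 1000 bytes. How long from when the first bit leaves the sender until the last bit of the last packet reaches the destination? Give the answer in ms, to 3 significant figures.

Per-hop transmission t_tx = L/R = 88000/71100000 = 1.23769 ms.
Per-hop propagation t_prop = 500000/300000000 = 1.66667 ms.
Pipeline fill: first packet needs 3·t_tx to clear all hops; remaining 194 packets each add one t_tx.
Total = (3+195-1)·t_tx + 3·t_prop = 197·1.23769 + 3·1.66667 = 249 ms.

249 ms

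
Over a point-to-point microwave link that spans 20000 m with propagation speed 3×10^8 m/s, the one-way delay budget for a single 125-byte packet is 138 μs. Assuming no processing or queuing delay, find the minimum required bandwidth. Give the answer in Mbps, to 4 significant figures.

14.02 Mbps

L = 1000 bits.
Propagation delay = 20000 / 300000000 = 66.6667 μs.
Transmission budget = 138 − 66.6667 = 71.3333 μs.
R ≥ L / t_tx = 1000 bits / 7.13333e-05 s = 14.02 Mbps.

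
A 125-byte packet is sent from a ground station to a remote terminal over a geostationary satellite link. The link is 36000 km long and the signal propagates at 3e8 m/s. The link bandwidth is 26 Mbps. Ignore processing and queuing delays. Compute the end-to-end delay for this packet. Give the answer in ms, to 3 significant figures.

120 ms

L = 125 × 8 = 1000 bits.
Transmission delay = L/R = 1000 / 26000000 = 0.0384615 ms.
Propagation delay = d/s = 36000000 m / 300000000 m/s = 120 ms.
Total = 120 ms.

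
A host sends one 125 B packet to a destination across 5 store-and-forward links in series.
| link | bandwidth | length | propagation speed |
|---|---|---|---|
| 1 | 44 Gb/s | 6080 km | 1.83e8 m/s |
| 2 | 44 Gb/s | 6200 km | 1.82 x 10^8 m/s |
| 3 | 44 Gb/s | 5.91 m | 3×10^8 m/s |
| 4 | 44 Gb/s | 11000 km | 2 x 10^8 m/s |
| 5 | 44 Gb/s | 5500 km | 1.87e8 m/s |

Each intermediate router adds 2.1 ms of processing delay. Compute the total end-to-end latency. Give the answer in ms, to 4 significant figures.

160.1 ms

L = 125 × 8 = 1000 bits.
Transmission delay per hop = L/R = 1000/44000000000 = 2.27273e-05 ms; 5 hops → 0.000113636 ms.
Propagation delays (d/s per hop): 33.224, 34.0659, 1.97e-05, 55, 29.4118 ms; sum = 151.702 ms.
Processing at 4 router(s): 4 × 2.1 ms = 8.4 ms.
End-to-end = 160.1 ms.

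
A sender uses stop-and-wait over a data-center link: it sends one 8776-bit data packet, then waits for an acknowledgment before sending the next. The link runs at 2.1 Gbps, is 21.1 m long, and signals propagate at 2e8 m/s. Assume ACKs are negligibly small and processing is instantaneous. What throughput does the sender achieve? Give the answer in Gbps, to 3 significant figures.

2.00 Gbps

t_tx = L/R = 8776/2100000000 = 4.17905e-06 s.
t_prop = 21.1/200000000 = 1.055e-07 s; RTT = 2.11e-07 s.
Cycle = t_tx + RTT = 4.39005e-06 s.
Throughput = L / cycle = 8776 / 4.39005e-06 = 2.00 Gbps.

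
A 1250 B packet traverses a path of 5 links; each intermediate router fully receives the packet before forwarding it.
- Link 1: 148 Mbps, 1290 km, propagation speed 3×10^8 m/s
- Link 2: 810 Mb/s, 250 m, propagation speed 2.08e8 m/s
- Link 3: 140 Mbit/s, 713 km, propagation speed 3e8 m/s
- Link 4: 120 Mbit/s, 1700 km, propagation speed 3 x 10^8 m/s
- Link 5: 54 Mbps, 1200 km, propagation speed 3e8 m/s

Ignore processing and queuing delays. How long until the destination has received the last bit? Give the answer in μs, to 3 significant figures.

16800 μs

L = 1250 × 8 = 10000 bits.
Transmission delays (L/R per hop): 67.5676, 12.3457, 71.4286, 83.3333, 185.185 μs; sum = 419.86 μs.
Propagation delays (d/s per hop): 4300, 1.20192, 2376.67, 5666.67, 4000 μs; sum = 16344.5 μs.
End-to-end = 16800 μs.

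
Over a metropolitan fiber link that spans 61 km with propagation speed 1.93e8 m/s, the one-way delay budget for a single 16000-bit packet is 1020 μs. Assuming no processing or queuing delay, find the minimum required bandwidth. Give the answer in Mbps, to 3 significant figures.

22.7 Mbps

Propagation delay = 61000 / 193000000 = 316.062 μs.
Transmission budget = 1020 − 316.062 = 703.938 μs.
R ≥ L / t_tx = 16000 bits / 0.000703938 s = 22.7 Mbps.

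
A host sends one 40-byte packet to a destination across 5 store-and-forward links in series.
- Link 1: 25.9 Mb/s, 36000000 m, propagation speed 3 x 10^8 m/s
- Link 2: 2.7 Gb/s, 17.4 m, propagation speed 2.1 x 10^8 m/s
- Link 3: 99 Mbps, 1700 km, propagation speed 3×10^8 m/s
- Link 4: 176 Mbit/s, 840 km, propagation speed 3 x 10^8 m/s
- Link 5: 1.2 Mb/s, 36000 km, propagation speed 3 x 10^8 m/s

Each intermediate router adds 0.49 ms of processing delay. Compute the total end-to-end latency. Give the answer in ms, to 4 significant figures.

250.7 ms

L = 40 × 8 = 320 bits.
Transmission delays (L/R per hop): 0.0123552, 0.000118519, 0.00323232, 0.00181818, 0.266667 ms; sum = 0.284191 ms.
Propagation delays (d/s per hop): 120, 8.28571e-05, 5.66667, 2.8, 120 ms; sum = 248.467 ms.
Processing at 4 router(s): 4 × 0.49 ms = 1.96 ms.
End-to-end = 250.7 ms.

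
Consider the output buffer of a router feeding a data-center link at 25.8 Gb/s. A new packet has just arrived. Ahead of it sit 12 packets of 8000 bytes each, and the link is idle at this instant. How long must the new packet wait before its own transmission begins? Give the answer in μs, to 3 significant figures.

Each queued packet: L/R = 64000/25800000000 = 2.48062 μs.
12 queued → 29.7674 μs.
Queuing delay = 29.8 μs.

29.8 μs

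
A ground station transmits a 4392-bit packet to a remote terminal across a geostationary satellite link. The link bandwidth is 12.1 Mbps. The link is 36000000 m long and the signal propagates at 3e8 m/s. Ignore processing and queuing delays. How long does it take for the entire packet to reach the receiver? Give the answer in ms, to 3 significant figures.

120 ms

Transmission delay = L/R = 4392 / 12100000 = 0.362975 ms.
Propagation delay = d/s = 36000000 m / 300000000 m/s = 120 ms.
Total = 120 ms.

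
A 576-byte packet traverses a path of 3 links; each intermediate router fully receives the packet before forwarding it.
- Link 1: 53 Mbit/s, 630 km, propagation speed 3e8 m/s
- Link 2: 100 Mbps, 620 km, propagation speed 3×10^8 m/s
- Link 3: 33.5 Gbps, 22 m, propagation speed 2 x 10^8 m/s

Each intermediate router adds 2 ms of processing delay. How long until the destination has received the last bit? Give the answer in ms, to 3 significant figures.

8.30 ms

L = 576 × 8 = 4608 bits.
Transmission delays (L/R per hop): 0.0869434, 0.04608, 0.000137552 ms; sum = 0.133161 ms.
Propagation delays (d/s per hop): 2.1, 2.06667, 0.00011 ms; sum = 4.16678 ms.
Processing at 2 router(s): 2 × 2 ms = 4 ms.
End-to-end = 8.30 ms.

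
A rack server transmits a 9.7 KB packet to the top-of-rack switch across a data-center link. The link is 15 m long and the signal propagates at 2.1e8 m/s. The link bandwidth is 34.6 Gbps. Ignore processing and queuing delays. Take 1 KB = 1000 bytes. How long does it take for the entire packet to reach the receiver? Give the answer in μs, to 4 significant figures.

L = 77600 bits.
Transmission delay = L/R = 77600 / 34600000000 = 2.24277 μs.
Propagation delay = d/s = 15 m / 210000000 m/s = 0.0714286 μs.
Total = 2.314 μs.

2.314 μs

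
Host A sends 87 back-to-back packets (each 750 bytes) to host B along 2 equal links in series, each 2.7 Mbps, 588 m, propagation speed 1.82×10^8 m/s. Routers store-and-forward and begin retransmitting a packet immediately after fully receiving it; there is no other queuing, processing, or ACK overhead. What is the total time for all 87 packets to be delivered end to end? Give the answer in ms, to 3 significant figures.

Per-hop transmission t_tx = L/R = 6000/2700000 = 2.22222 ms.
Per-hop propagation t_prop = 588/182000000 = 0.00323077 ms.
Pipeline fill: first packet needs 2·t_tx to clear all hops; remaining 86 packets each add one t_tx.
Total = (2+87-1)·t_tx + 2·t_prop = 88·2.22222 + 2·0.00323077 = 196 ms.

196 ms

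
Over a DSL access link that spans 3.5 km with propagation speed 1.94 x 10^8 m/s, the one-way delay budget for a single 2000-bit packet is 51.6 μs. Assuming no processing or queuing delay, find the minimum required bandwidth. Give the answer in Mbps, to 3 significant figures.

Propagation delay = 3500 / 194000000 = 18.0412 μs.
Transmission budget = 51.6 − 18.0412 = 33.5588 μs.
R ≥ L / t_tx = 2000 bits / 3.35588e-05 s = 59.6 Mbps.

59.6 Mbps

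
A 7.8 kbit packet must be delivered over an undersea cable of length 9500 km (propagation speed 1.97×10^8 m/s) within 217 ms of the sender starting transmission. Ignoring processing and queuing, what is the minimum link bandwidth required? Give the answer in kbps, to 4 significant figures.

46.21 kbps

Propagation delay = 9500000 / 197000000 = 48.2234 ms.
Transmission budget = 217 − 48.2234 = 168.777 ms.
R ≥ L / t_tx = 7800 bits / 0.168777 s = 46.21 kbps.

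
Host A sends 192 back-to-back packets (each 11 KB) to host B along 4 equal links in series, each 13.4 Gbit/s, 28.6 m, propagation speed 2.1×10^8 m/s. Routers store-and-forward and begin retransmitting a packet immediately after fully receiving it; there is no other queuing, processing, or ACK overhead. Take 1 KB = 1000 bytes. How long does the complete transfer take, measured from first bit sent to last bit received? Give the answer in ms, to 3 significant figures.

1.28 ms

Per-hop transmission t_tx = L/R = 88000/13400000000 = 0.00656716 ms.
Per-hop propagation t_prop = 28.6/210000000 = 0.00013619 ms.
Pipeline fill: first packet needs 4·t_tx to clear all hops; remaining 191 packets each add one t_tx.
Total = (4+192-1)·t_tx + 4·t_prop = 195·0.00656716 + 4·0.00013619 = 1.28 ms.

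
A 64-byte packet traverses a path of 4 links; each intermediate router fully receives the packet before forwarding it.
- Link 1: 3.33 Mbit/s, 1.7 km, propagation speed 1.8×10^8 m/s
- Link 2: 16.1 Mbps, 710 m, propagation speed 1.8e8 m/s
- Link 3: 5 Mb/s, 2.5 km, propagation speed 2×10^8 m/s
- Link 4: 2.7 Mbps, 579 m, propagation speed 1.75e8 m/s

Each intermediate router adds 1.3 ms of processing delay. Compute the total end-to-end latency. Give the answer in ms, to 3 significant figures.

4.41 ms

L = 64 × 8 = 512 bits.
Transmission delays (L/R per hop): 0.153754, 0.0318012, 0.1024, 0.18963 ms; sum = 0.477585 ms.
Propagation delays (d/s per hop): 0.00944444, 0.00394444, 0.0125, 0.00330857 ms; sum = 0.0291975 ms.
Processing at 3 router(s): 3 × 1.3 ms = 3.9 ms.
End-to-end = 4.41 ms.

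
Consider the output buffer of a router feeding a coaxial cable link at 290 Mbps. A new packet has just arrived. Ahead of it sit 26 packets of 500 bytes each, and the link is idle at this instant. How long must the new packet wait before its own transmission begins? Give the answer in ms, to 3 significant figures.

0.359 ms

Each queued packet: L/R = 4000/290000000 = 0.0137931 ms.
26 queued → 0.358621 ms.
Queuing delay = 0.359 ms.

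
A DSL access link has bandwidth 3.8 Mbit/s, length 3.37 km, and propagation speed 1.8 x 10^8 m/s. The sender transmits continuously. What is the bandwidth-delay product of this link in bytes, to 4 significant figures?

8.893 bytes

Propagation delay = 3370 / 180000000 = 1.87222e-05 s.
BDP = R × t_prop = 3800000 × 1.87222e-05 = 71.1444 bits.
In bytes: 71.1444/8 = 8.893 bytes.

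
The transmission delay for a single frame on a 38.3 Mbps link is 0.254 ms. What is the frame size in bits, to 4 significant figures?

9728 bits

L = R × t_tx = 38300000 b/s × 0.000254 s = 9728.2 bits.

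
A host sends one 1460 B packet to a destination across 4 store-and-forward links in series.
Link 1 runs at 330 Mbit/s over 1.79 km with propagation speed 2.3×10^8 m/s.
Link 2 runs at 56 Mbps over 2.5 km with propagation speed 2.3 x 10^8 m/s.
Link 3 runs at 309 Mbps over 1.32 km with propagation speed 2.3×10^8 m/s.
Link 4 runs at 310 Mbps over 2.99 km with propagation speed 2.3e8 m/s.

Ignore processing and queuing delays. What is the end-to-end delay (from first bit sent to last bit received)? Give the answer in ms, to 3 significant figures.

L = 1460 × 8 = 11680 bits.
Transmission delays (L/R per hop): 0.0353939, 0.208571, 0.0377994, 0.0376774 ms; sum = 0.319442 ms.
Propagation delays (d/s per hop): 0.00778261, 0.0108696, 0.00573913, 0.013 ms; sum = 0.0373913 ms.
End-to-end = 0.357 ms.

0.357 ms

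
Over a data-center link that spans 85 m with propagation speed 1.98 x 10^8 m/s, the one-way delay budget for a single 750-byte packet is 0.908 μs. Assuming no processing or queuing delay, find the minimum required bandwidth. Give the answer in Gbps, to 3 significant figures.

12.5 Gbps

L = 6000 bits.
Propagation delay = 85 / 198000000 = 0.429293 μs.
Transmission budget = 0.908 − 0.429293 = 0.478707 μs.
R ≥ L / t_tx = 6000 bits / 4.78707e-07 s = 12.5 Gbps.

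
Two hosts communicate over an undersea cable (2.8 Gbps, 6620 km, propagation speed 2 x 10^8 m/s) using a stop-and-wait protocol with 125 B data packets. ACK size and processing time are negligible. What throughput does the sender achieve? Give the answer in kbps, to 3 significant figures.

t_tx = L/R = 1000/2800000000 = 3.57143e-07 s.
t_prop = 6620000/200000000 = 0.0331 s; RTT = 0.0662 s.
Cycle = t_tx + RTT = 0.0662004 s.
Throughput = L / cycle = 1000 / 0.0662004 = 15.1 kbps.

15.1 kbps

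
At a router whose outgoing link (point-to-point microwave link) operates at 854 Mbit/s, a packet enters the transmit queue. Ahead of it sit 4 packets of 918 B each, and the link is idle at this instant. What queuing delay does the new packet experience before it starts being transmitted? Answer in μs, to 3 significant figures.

Each queued packet: L/R = 7344/854000000 = 8.59953 μs.
4 queued → 34.3981 μs.
Queuing delay = 34.4 μs.

34.4 μs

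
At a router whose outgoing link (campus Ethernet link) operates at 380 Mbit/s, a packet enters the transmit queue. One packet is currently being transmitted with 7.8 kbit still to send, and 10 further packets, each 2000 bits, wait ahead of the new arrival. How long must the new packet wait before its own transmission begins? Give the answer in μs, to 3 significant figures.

Each queued packet: L/R = 2000/380000000 = 5.26316 μs.
10 queued → 52.6316 μs.
Plus remaining 7800 bits of current packet: 20.5263 μs.
Queuing delay = 73.2 μs.

73.2 μs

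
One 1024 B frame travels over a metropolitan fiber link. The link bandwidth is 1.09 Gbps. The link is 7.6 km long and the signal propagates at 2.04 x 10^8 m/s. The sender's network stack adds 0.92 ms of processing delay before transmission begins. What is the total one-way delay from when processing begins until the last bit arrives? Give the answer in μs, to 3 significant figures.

965 μs

L = 1024 × 8 = 8192 bits.
Transmission delay = L/R = 8192 / 1090000000 = 7.5156 μs.
Propagation delay = d/s = 7600 m / 204000000 m/s = 37.2549 μs.
Plus processing delay 0.92 ms = 920 μs.
Total = 965 μs.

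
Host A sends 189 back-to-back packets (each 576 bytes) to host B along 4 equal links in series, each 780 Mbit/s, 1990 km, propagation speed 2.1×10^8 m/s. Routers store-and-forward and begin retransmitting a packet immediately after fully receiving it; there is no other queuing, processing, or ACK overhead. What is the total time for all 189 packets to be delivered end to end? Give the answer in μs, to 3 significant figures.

39000 μs

Per-hop transmission t_tx = L/R = 4608/780000000 = 5.90769 μs.
Per-hop propagation t_prop = 1990000/210000000 = 9476.19 μs.
Pipeline fill: first packet needs 4·t_tx to clear all hops; remaining 188 packets each add one t_tx.
Total = (4+189-1)·t_tx + 4·t_prop = 192·5.90769 + 4·9476.19 = 39000 μs.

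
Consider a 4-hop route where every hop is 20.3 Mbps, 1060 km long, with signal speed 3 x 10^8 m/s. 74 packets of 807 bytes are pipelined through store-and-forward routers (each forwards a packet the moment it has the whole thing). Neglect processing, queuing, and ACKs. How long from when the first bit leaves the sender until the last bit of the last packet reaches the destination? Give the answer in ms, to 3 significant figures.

38.6 ms

Per-hop transmission t_tx = L/R = 6456/20300000 = 0.31803 ms.
Per-hop propagation t_prop = 1060000/300000000 = 3.53333 ms.
Pipeline fill: first packet needs 4·t_tx to clear all hops; remaining 73 packets each add one t_tx.
Total = (4+74-1)·t_tx + 4·t_prop = 77·0.31803 + 4·3.53333 = 38.6 ms.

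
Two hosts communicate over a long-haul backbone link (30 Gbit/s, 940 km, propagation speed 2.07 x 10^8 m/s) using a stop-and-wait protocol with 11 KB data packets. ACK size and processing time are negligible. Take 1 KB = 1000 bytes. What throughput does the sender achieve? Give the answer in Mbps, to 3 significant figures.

9.69 Mbps

t_tx = L/R = 88000/30000000000 = 2.93333e-06 s.
t_prop = 940000/2.07e+08 = 0.00454106 s; RTT = 0.00908213 s.
Cycle = t_tx + RTT = 0.00908506 s.
Throughput = L / cycle = 88000 / 0.00908506 = 9.69 Mbps.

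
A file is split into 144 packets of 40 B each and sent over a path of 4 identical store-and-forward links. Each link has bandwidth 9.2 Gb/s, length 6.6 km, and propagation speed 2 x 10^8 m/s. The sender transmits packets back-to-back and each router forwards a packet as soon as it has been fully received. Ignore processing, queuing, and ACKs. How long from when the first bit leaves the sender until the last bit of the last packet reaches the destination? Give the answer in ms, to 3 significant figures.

Per-hop transmission t_tx = L/R = 320/9200000000 = 3.47826e-05 ms.
Per-hop propagation t_prop = 6600/200000000 = 0.033 ms.
Pipeline fill: first packet needs 4·t_tx to clear all hops; remaining 143 packets each add one t_tx.
Total = (4+144-1)·t_tx + 4·t_prop = 147·3.47826e-05 + 4·0.033 = 0.137 ms.

0.137 ms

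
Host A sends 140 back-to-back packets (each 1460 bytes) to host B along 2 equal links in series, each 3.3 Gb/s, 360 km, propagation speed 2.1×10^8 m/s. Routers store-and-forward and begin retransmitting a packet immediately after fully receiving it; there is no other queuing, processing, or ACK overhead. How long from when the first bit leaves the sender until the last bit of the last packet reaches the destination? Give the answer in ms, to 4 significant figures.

Per-hop transmission t_tx = L/R = 11680/3300000000 = 0.00353939 ms.
Per-hop propagation t_prop = 360000/210000000 = 1.71429 ms.
Pipeline fill: first packet needs 2·t_tx to clear all hops; remaining 139 packets each add one t_tx.
Total = (2+140-1)·t_tx + 2·t_prop = 141·0.00353939 + 2·1.71429 = 3.928 ms.

3.928 ms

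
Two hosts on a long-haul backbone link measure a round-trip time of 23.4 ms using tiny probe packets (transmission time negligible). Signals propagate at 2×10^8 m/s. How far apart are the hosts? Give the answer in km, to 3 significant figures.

2340 km

One-way propagation = RTT/2 = 11.7 ms.
d = s × t = 200000000 × 0.0117 = 2340 km.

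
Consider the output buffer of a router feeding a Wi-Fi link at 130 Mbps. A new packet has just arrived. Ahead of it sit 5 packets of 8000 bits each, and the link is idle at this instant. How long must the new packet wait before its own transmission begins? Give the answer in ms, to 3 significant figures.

Each queued packet: L/R = 8000/130000000 = 0.0615385 ms.
5 queued → 0.307692 ms.
Queuing delay = 0.308 ms.

0.308 ms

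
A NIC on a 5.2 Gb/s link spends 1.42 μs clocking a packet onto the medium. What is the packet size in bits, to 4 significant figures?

7384 bits

L = R × t_tx = 5200000000 b/s × 1.42e-06 s = 7384 bits.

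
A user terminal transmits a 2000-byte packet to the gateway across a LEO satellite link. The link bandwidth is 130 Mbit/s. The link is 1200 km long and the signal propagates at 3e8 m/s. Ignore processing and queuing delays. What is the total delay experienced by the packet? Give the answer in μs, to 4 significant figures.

L = 2000 × 8 = 16000 bits.
Transmission delay = L/R = 16000 / 130000000 = 123.077 μs.
Propagation delay = d/s = 1200000 m / 300000000 m/s = 4000 μs.
Total = 4123 μs.

4123 μs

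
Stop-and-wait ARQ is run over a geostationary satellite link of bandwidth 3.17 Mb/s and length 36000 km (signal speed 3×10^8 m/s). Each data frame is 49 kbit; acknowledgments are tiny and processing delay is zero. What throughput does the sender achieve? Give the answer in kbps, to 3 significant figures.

t_tx = L/R = 49000/3170000 = 0.0154574 s.
t_prop = 36000000/300000000 = 0.12 s; RTT = 0.24 s.
Cycle = t_tx + RTT = 0.255457 s.
Throughput = L / cycle = 49000 / 0.255457 = 192 kbps.

192 kbps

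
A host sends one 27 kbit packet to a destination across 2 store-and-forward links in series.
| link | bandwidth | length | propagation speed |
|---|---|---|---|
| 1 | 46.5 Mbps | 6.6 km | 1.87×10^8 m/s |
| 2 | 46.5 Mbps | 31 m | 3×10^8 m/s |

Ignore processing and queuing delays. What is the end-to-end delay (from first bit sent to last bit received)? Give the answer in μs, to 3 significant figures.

1200 μs

L = 27000 bits.
Transmission delay per hop = L/R = 27000/46500000 = 580.645 μs; 2 hops → 1161.29 μs.
Propagation delays (d/s per hop): 35.2941, 0.103333 μs; sum = 35.3975 μs.
End-to-end = 1200 μs.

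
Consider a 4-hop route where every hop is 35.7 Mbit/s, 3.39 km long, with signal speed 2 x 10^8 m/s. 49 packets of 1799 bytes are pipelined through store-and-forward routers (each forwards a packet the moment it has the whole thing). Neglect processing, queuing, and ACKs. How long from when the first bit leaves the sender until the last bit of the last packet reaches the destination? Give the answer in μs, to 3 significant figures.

Per-hop transmission t_tx = L/R = 14392/35700000 = 403.137 μs.
Per-hop propagation t_prop = 3390/200000000 = 16.95 μs.
Pipeline fill: first packet needs 4·t_tx to clear all hops; remaining 48 packets each add one t_tx.
Total = (4+49-1)·t_tx + 4·t_prop = 52·403.137 + 4·16.95 = 21000 μs.

21000 μs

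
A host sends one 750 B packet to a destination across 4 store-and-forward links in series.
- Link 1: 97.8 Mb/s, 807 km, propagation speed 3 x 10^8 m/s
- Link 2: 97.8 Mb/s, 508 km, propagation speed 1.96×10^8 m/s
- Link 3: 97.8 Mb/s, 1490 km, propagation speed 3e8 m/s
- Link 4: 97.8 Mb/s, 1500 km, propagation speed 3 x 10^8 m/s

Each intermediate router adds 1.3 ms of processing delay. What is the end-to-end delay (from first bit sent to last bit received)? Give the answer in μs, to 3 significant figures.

L = 750 × 8 = 6000 bits.
Transmission delay per hop = L/R = 6000/97800000 = 61.3497 μs; 4 hops → 245.399 μs.
Propagation delays (d/s per hop): 2690, 2591.84, 4966.67, 5000 μs; sum = 15248.5 μs.
Processing at 3 router(s): 3 × 1.3 ms = 3900 μs.
End-to-end = 19400 μs.

19400 μs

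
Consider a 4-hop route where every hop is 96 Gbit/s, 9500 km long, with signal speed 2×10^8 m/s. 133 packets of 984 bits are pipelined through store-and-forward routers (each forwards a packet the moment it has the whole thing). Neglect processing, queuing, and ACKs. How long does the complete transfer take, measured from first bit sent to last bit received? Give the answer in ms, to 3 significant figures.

190 ms

Per-hop transmission t_tx = L/R = 984/96000000000 = 1.025e-05 ms.
Per-hop propagation t_prop = 9500000/200000000 = 47.5 ms.
Pipeline fill: first packet needs 4·t_tx to clear all hops; remaining 132 packets each add one t_tx.
Total = (4+133-1)·t_tx + 4·t_prop = 136·1.025e-05 + 4·47.5 = 190 ms.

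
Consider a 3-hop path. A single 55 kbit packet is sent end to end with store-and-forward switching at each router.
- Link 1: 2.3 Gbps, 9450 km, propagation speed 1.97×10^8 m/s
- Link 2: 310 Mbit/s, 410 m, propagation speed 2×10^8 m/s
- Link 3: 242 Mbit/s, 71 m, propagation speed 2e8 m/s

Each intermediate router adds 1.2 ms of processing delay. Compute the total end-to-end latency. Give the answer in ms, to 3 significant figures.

L = 55000 bits.
Transmission delays (L/R per hop): 0.023913, 0.177419, 0.227273 ms; sum = 0.428605 ms.
Propagation delays (d/s per hop): 47.9695, 0.00205, 0.000355 ms; sum = 47.9719 ms.
Processing at 2 router(s): 2 × 1.2 ms = 2.4 ms.
End-to-end = 50.8 ms.

50.8 ms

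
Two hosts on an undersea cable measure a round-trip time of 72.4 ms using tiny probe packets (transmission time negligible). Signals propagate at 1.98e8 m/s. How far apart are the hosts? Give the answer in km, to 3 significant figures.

One-way propagation = RTT/2 = 36.2 ms.
d = s × t = 198000000 × 0.0362 = 7170 km.

7170 km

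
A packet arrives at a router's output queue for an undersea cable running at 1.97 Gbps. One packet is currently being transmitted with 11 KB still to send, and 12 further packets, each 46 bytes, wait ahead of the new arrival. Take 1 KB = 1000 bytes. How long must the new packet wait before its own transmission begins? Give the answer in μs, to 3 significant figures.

46.9 μs

Each queued packet: L/R = 368/1970000000 = 0.186802 μs.
12 queued → 2.24162 μs.
Plus remaining 88000 bits of current packet: 44.6701 μs.
Queuing delay = 46.9 μs.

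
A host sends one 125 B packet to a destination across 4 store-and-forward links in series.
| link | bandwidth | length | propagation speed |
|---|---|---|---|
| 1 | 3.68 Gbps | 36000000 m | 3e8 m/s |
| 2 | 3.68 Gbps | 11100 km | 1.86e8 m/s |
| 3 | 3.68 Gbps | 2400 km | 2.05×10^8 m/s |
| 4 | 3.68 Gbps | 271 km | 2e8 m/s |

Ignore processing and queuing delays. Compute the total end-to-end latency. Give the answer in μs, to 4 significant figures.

L = 125 × 8 = 1000 bits.
Transmission delay per hop = L/R = 1000/3680000000 = 0.271739 μs; 4 hops → 1.08696 μs.
Propagation delays (d/s per hop): 120000, 59677.4, 11707.3, 1355 μs; sum = 192740 μs.
End-to-end = 192700 μs.

192700 μs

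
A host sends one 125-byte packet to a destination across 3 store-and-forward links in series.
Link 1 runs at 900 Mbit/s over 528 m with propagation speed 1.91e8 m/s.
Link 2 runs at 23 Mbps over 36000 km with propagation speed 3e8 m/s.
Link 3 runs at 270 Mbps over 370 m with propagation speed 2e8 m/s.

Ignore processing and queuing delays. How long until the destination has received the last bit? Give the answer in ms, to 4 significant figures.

120.1 ms

L = 125 × 8 = 1000 bits.
Transmission delays (L/R per hop): 0.00111111, 0.0434783, 0.0037037 ms; sum = 0.0482931 ms.
Propagation delays (d/s per hop): 0.0027644, 120, 0.00185 ms; sum = 120.005 ms.
End-to-end = 120.1 ms.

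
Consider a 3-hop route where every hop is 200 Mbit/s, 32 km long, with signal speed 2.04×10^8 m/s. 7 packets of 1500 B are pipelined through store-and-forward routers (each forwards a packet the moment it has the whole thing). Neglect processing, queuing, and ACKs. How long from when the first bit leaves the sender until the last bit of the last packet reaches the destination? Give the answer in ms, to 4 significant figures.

Per-hop transmission t_tx = L/R = 12000/200000000 = 0.06 ms.
Per-hop propagation t_prop = 32000/204000000 = 0.156863 ms.
Pipeline fill: first packet needs 3·t_tx to clear all hops; remaining 6 packets each add one t_tx.
Total = (3+7-1)·t_tx + 3·t_prop = 9·0.06 + 3·0.156863 = 1.011 ms.

1.011 ms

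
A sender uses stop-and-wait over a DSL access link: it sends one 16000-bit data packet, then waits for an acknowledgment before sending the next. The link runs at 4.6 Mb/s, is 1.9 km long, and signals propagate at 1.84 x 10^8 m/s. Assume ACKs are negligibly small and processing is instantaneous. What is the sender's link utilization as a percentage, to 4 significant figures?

99.41 %

t_tx = L/R = 16000/4600000 = 0.00347826 s.
t_prop = 1900/184000000 = 1.03261e-05 s; RTT = 2.06522e-05 s.
Cycle = t_tx + RTT = 0.00349891 s.
Utilization = t_tx / cycle = 0.00347826/0.00349891 = 99.41 %.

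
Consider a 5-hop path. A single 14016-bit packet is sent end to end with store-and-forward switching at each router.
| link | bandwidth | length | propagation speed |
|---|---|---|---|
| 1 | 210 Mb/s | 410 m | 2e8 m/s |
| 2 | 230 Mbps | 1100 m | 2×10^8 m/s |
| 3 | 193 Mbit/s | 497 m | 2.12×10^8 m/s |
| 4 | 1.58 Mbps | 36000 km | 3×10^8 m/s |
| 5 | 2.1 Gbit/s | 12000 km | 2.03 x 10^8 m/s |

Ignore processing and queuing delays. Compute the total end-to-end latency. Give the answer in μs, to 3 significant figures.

188000 μs

Transmission delays (L/R per hop): 66.7429, 60.9391, 72.6218, 8870.89, 6.67429 μs; sum = 9077.86 μs.
Propagation delays (d/s per hop): 2.05, 5.5, 2.34434, 120000, 59113.3 μs; sum = 179123 μs.
End-to-end = 188000 μs.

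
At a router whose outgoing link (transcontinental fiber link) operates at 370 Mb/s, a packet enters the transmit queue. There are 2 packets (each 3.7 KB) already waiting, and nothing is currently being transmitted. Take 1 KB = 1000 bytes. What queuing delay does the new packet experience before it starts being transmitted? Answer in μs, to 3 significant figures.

160 μs

Each queued packet: L/R = 29600/370000000 = 80 μs.
2 queued → 160 μs.
Queuing delay = 160 μs.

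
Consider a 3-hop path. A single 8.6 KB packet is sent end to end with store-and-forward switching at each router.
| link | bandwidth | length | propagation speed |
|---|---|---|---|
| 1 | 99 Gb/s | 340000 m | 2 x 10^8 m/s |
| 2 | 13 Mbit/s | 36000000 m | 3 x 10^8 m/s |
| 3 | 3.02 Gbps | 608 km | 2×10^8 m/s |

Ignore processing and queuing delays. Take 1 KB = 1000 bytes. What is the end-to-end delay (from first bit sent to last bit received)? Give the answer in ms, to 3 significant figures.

L = 68800 bits.
Transmission delays (L/R per hop): 0.000694949, 5.29231, 0.0227815 ms; sum = 5.31578 ms.
Propagation delays (d/s per hop): 1.7, 120, 3.04 ms; sum = 124.74 ms.
End-to-end = 130 ms.

130 ms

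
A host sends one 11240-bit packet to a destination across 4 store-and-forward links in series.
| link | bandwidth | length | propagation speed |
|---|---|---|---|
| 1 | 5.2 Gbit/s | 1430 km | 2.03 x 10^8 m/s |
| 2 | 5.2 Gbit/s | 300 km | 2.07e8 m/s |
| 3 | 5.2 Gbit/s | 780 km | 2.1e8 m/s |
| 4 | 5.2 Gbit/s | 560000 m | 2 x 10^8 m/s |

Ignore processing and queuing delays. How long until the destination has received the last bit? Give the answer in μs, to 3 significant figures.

15000 μs

Transmission delay per hop = L/R = 11240/5200000000 = 2.16154 μs; 4 hops → 8.64615 μs.
Propagation delays (d/s per hop): 7044.33, 1449.28, 3714.29, 2800 μs; sum = 15007.9 μs.
End-to-end = 15000 μs.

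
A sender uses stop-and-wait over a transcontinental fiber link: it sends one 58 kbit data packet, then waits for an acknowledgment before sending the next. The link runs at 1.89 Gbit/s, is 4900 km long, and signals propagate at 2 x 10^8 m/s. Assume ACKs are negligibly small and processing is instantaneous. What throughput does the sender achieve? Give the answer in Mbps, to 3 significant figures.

t_tx = L/R = 58000/1890000000 = 3.06878e-05 s.
t_prop = 4900000/200000000 = 0.0245 s; RTT = 0.049 s.
Cycle = t_tx + RTT = 0.0490307 s.
Throughput = L / cycle = 58000 / 0.0490307 = 1.18 Mbps.

1.18 Mbps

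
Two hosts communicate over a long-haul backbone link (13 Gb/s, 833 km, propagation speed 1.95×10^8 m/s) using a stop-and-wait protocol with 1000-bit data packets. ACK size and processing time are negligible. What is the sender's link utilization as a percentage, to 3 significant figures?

0.000900 %

t_tx = L/R = 1000/13000000000 = 7.69231e-08 s.
t_prop = 833000/195000000 = 0.00427179 s; RTT = 0.00854359 s.
Cycle = t_tx + RTT = 0.00854367 s.
Utilization = t_tx / cycle = 7.69231e-08/0.00854367 = 0.000900 %.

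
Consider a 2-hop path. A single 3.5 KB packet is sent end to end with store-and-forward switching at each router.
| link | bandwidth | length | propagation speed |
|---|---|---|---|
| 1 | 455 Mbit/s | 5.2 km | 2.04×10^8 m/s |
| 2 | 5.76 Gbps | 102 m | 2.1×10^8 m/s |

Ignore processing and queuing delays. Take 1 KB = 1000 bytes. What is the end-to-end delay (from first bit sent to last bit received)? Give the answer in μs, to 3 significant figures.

L = 28000 bits.
Transmission delays (L/R per hop): 61.5385, 4.86111 μs; sum = 66.3996 μs.
Propagation delays (d/s per hop): 25.4902, 0.485714 μs; sum = 25.9759 μs.
End-to-end = 92.4 μs.

92.4 μs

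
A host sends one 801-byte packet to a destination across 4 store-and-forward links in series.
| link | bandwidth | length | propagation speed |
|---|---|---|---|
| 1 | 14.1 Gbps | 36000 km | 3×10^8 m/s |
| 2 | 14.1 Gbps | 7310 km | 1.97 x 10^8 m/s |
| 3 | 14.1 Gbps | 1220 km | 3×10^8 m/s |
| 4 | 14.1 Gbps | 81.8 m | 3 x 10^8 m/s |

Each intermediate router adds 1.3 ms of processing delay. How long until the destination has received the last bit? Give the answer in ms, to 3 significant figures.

165 ms

L = 801 × 8 = 6408 bits.
Transmission delay per hop = L/R = 6408/14100000000 = 0.000454468 ms; 4 hops → 0.00181787 ms.
Propagation delays (d/s per hop): 120, 37.1066, 4.06667, 0.000272667 ms; sum = 161.174 ms.
Processing at 3 router(s): 3 × 1.3 ms = 3.9 ms.
End-to-end = 165 ms.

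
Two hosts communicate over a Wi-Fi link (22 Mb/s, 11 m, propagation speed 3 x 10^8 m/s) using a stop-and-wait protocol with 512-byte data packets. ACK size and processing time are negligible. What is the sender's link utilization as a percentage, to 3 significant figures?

100 %

t_tx = L/R = 4096/22000000 = 0.000186182 s.
t_prop = 11/300000000 = 3.66667e-08 s; RTT = 7.33333e-08 s.
Cycle = t_tx + RTT = 0.000186255 s.
Utilization = t_tx / cycle = 0.000186182/0.000186255 = 100 %.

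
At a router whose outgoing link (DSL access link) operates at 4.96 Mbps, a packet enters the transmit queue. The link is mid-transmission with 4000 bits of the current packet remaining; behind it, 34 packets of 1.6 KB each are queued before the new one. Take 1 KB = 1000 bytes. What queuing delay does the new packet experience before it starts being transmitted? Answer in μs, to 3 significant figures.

Each queued packet: L/R = 12800/4960000 = 2580.65 μs.
34 queued → 87741.9 μs.
Plus remaining 4000 bits of current packet: 806.452 μs.
Queuing delay = 88500 μs.

88500 μs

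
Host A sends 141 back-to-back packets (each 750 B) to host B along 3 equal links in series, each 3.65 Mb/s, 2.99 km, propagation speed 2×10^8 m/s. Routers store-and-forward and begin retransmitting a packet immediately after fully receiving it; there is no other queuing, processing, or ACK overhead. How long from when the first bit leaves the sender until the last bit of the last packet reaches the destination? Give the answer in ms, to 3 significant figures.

235 ms

Per-hop transmission t_tx = L/R = 6000/3650000 = 1.64384 ms.
Per-hop propagation t_prop = 2990/200000000 = 0.01495 ms.
Pipeline fill: first packet needs 3·t_tx to clear all hops; remaining 140 packets each add one t_tx.
Total = (3+141-1)·t_tx + 3·t_prop = 143·1.64384 + 3·0.01495 = 235 ms.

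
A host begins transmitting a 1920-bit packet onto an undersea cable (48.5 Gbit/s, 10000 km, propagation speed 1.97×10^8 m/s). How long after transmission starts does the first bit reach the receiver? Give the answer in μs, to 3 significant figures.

First bit experiences only propagation delay: d/s = 10000000/197000000 = 50800 μs.

50800 μs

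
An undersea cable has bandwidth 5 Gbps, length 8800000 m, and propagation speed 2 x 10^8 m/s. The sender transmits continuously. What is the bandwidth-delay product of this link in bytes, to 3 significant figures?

27500000 bytes

Propagation delay = 8800000 / 200000000 = 0.044 s.
BDP = R × t_prop = 5000000000 × 0.044 = 220000000 bits.
In bytes: 220000000/8 = 27500000 bytes.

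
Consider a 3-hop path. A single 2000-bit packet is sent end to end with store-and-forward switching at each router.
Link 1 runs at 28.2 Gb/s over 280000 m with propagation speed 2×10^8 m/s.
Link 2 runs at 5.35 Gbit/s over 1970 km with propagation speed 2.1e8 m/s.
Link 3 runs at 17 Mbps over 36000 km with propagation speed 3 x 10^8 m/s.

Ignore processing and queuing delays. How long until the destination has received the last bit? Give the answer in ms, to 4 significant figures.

Transmission delays (L/R per hop): 7.0922e-05, 0.000373832, 0.117647 ms; sum = 0.118092 ms.
Propagation delays (d/s per hop): 1.4, 9.38095, 120 ms; sum = 130.781 ms.
End-to-end = 130.9 ms.

130.9 ms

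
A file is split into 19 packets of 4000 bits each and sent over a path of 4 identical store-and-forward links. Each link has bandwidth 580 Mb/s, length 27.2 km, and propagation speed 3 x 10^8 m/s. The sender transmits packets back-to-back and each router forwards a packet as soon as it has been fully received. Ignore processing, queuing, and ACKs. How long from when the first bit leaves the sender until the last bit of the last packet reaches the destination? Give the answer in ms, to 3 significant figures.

Per-hop transmission t_tx = L/R = 4000/580000000 = 0.00689655 ms.
Per-hop propagation t_prop = 27200/300000000 = 0.0906667 ms.
Pipeline fill: first packet needs 4·t_tx to clear all hops; remaining 18 packets each add one t_tx.
Total = (4+19-1)·t_tx + 4·t_prop = 22·0.00689655 + 4·0.0906667 = 0.514 ms.

0.514 ms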